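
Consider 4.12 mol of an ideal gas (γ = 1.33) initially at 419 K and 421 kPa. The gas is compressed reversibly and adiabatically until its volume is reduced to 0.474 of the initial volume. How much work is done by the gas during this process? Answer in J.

-12100 J

V₁ = nRT₁/P₁ = 4.12×8.314×419/421 = 34.1 L.
Adiabatic: TV^(γ−1) = const ⇒ T₂ = 419×(2.11)^0.330 = 536 K; PV^γ = const ⇒ P₂ = 1140 kPa.
ΔU = nCvΔT = 4.12×25.2×(536−419) = 12100 J.
Q = 0 for an adiabatic process, so W = −ΔU = -12100 J.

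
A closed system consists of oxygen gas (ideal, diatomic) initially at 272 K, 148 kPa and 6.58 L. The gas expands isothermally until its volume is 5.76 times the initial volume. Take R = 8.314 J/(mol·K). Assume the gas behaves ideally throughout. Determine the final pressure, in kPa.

25.7 kPa

Isothermal: T stays 272 K; PV = const ⇒ V₂ = 37.9 L, P₂ = 25.7 kPa.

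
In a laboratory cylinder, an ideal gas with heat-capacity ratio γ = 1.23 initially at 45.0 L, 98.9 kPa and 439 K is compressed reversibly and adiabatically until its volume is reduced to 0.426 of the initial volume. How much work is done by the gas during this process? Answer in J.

n = P₁V₁/(RT₁) = 98.9×45.0/(8.314×439) = 1.22 mol.
Adiabatic: TV^(γ−1) = const ⇒ T₂ = 439×(2.35)^0.230 = 534 K; PV^γ = const ⇒ P₂ = 283 kPa.
ΔU = nCvΔT = 1.22×36.1×(534−439) = 4200 J.
Q = 0 for an adiabatic process, so W = −ΔU = -4200 J.

-4200 J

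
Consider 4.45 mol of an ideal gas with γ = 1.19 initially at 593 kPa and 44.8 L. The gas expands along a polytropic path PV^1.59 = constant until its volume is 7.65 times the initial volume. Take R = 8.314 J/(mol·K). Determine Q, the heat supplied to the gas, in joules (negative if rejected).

T₁ = P₁V₁/(nR) = 593×44.8/(4.45×8.314) = 718 K.
Polytropic n=1.59: T₂ = T₁(V₁/V₂)^(n−1) = 718×(0.131)^0.59 = 216 K; P₂ = P₁(V₁/V₂)^n = 23.3 kPa.
W = (P₁V₁−P₂V₂)/(n−1) = (593×44.8−23.3×343)/0.59 = 31500 J.
ΔU = nCvΔT = 4.45×43.8×(216−718) = -97700 J.
Q = ΔU + W = -66300 J.

-66300 J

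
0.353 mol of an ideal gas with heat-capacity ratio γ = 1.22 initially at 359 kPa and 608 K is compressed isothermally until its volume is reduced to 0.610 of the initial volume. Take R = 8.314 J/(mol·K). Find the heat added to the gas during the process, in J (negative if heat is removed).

V₁ = nRT₁/P₁ = 0.353×8.314×608/359 = 4.97 L.
Isothermal: T stays 608 K; PV = const ⇒ V₂ = 3.03 L, P₂ = 589 kPa.
ΔU = 0 (ideal gas, T constant).
W = nRT ln(V₂/V₁) = 0.353×8.314×608×ln(0.610) = -882 J.
Q = ΔU + W = -882 J.

-882 J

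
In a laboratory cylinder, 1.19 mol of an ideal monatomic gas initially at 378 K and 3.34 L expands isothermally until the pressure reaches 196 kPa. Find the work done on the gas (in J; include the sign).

P₁ = nRT₁/V₁ = 1.19×8.314×378/3.34 = 1120 kPa.
Isothermal: T stays 378 K; PV = const ⇒ V₂ = 19.1 L, P₂ = 196 kPa.
W = nRT ln(V₂/V₁) = 1.19×8.314×378×ln(5.71) = 6520 J.
Work done on the gas = −W_by = -6520 J.

-6520 J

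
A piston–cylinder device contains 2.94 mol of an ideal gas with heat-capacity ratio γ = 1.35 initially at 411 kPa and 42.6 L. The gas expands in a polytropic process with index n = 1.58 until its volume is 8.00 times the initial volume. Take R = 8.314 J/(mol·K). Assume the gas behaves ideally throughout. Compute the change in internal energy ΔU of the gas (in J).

T₁ = P₁V₁/(nR) = 411×42.6/(2.94×8.314) = 716 K.
Polytropic n=1.58: T₂ = T₁(V₁/V₂)^(n−1) = 716×(0.125)^0.58 = 214 K; P₂ = P₁(V₁/V₂)^n = 15.4 kPa.
For an ideal gas ΔU = nCvΔT with Cv = R/(γ−1) = 23.8 J/(mol·K).
ΔU = 2.94×23.8×(214−716) = -35000 J.

-35000 J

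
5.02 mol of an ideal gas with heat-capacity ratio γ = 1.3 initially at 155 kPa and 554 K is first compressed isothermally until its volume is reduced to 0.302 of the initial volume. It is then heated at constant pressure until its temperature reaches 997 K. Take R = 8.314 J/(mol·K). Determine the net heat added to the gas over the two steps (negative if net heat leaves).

V₁ = nRT₁/P₁ = 5.02×8.314×554/155 = 149 L.
Step 1 — Isothermal: T stays 554 K; PV = const ⇒ V₂ = 45.1 L, P₂ = 513 kPa.
ΔU = 0 (ideal gas, T constant).
W = nRT ln(V₂/V₁) = 5.02×8.314×554×ln(0.302) = -27700 J.
Q = ΔU + W = -27700 J.
State after step 1: P = 513 kPa, V = 45.1 L, T = 554 K.
Step 2 — Isobaric: P stays 513 kPa; V/T = const ⇒ T₂ = 997 K, V₂ = 81.1 L.
W = PΔV = 513×(81.1−45.1) kPa·L = 18500 J.
ΔU = nCvΔT = 5.02×27.7×(997−554) = 61600 J.
Q = ΔU + W = nCpΔT = 80100 J.
Net over both steps: W = -9200 J, Q = 52400 J, ΔU = 61600 J.

52400 J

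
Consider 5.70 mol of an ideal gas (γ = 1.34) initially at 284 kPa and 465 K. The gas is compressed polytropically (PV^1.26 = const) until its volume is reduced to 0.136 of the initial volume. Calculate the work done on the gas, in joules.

V₁ = nRT₁/P₁ = 5.70×8.314×465/284 = 77.6 L.
Polytropic n=1.26: T₂ = T₁(V₁/V₂)^(n−1) = 465×(7.35)^0.26 = 781 K; P₂ = P₁(V₁/V₂)^n = 3510 kPa.
W = (P₁V₁−P₂V₂)/(n−1) = (284×77.6−3510×10.6)/0.26 = -57600 J.
Work done on the gas = −W_by = 57600 J.

57600 J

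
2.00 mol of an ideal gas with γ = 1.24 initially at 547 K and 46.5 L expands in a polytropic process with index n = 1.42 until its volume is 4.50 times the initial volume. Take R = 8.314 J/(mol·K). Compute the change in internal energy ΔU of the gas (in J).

-17700 J

P₁ = nRT₁/V₁ = 2.00×8.314×547/46.5 = 196 kPa.
Polytropic n=1.42: T₂ = T₁(V₁/V₂)^(n−1) = 547×(0.222)^0.42 = 291 K; P₂ = P₁(V₁/V₂)^n = 23.1 kPa.
For an ideal gas ΔU = nCvΔT with Cv = R/(γ−1) = 34.6 J/(mol·K).
ΔU = 2.00×34.6×(291−547) = -17700 J.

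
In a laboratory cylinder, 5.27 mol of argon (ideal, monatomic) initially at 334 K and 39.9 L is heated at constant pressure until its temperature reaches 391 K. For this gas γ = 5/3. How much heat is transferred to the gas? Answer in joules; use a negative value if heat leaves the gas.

6240 J

P₁ = nRT₁/V₁ = 5.27×8.314×334/39.9 = 367 kPa.
Isobaric: P stays 367 kPa; V/T = const ⇒ T₂ = 391 K, V₂ = 46.7 L.
W = PΔV = 367×(46.7−39.9) kPa·L = 2500 J.
ΔU = nCvΔT = 5.27×12.5×(391−334) = 3750 J.
Q = ΔU + W = nCpΔT = 6240 J.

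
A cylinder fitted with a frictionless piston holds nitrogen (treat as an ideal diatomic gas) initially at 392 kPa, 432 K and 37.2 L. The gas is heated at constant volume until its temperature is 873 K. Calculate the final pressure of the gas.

792 kPa

Isochoric: V stays 37.2 L; P/T = const ⇒ T₂ = 873 K, P₂ = 792 kPa.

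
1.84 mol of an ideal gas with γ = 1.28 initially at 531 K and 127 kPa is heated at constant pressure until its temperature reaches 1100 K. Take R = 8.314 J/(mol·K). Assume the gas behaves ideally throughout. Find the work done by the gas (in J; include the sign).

V₁ = nRT₁/P₁ = 1.84×8.314×531/127 = 64.0 L.
Isobaric: P stays 127 kPa; V/T = const ⇒ T₂ = 1100 K, V₂ = 133 L.
W = PΔV = 127×(133−64.0) kPa·L = 8700 J.

8700 J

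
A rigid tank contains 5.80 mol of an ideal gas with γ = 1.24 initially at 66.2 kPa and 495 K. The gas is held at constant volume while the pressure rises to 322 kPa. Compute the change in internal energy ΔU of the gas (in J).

V₁ = nRT₁/P₁ = 5.80×8.314×495/66.2 = 361 L.
Isochoric: V stays 361 L; P/T = const ⇒ T₂ = 2410 K, P₂ = 322 kPa.
For an ideal gas ΔU = nCvΔT with Cv = R/(γ−1) = 34.6 J/(mol·K).
ΔU = 5.80×34.6×(2410−495) = 384000 J.

384000 J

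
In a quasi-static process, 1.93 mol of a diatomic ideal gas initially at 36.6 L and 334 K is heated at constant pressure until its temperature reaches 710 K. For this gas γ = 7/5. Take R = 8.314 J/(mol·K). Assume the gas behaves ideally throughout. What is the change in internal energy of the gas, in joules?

P₁ = nRT₁/V₁ = 1.93×8.314×334/36.6 = 146 kPa.
Isobaric: P stays 146 kPa; V/T = const ⇒ T₂ = 710 K, V₂ = 77.8 L.
For an ideal gas ΔU = nCvΔT with Cv = (5/2)R = 20.8 J/(mol·K).
ΔU = 1.93×20.8×(710−334) = 15100 J.

15100 J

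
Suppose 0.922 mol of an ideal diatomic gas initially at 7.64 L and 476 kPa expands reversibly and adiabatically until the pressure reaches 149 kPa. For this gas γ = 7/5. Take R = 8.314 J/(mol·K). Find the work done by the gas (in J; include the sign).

2570 J

T₁ = P₁V₁/(nR) = 476×7.64/(0.922×8.314) = 474 K.
Adiabatic: T₂/T₁ = (P₂/P₁)^((γ−1)/γ) ⇒ T₂ = 474×(0.313)^0.286 = 340 K; V₂ = 17.5 L.
ΔU = nCvΔT = 0.922×20.8×(340−474) = -2570 J.
Q = 0 for an adiabatic process, so W = −ΔU = 2570 J.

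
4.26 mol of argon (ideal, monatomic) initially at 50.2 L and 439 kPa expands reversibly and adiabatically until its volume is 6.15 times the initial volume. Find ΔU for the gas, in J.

T₁ = P₁V₁/(nR) = 439×50.2/(4.26×8.314) = 622 K.
Adiabatic: TV^(γ−1) = const ⇒ T₂ = 622×(0.163)^0.667 = 185 K; PV^γ = const ⇒ P₂ = 21.3 kPa.
For an ideal gas ΔU = nCvΔT with Cv = (3/2)R = 12.5 J/(mol·K).
ΔU = 4.26×12.5×(185−622) = -23200 J.

-23200 J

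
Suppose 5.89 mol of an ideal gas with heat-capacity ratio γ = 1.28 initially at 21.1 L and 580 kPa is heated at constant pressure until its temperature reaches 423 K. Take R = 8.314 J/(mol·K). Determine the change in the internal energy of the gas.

30300 J

T₁ = P₁V₁/(nR) = 580×21.1/(5.89×8.314) = 250 K.
Isobaric: P stays 580 kPa; V/T = const ⇒ T₂ = 423 K, V₂ = 35.7 L.
For an ideal gas ΔU = nCvΔT with Cv = R/(γ−1) = 29.7 J/(mol·K).
ΔU = 5.89×29.7×(423−250) = 30300 J.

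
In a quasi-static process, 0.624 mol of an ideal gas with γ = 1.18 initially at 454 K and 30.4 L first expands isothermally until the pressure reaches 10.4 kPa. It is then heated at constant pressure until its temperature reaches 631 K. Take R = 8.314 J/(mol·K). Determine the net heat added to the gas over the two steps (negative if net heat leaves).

10700 J

P₁ = nRT₁/V₁ = 0.624×8.314×454/30.4 = 77.5 kPa.
Step 1 — Isothermal: T stays 454 K; PV = const ⇒ V₂ = 226 L, P₂ = 10.4 kPa.
ΔU = 0 (ideal gas, T constant).
W = nRT ln(V₂/V₁) = 0.624×8.314×454×ln(7.45) = 4730 J.
Q = ΔU + W = 4730 J.
State after step 1: P = 10.4 kPa, V = 226 L, T = 454 K.
Step 2 — Isobaric: P stays 10.4 kPa; V/T = const ⇒ T₂ = 631 K, V₂ = 315 L.
W = PΔV = 10.4×(315−226) kPa·L = 918 J.
ΔU = nCvΔT = 0.624×46.2×(631−454) = 5100 J.
Q = ΔU + W = nCpΔT = 6020 J.
Net over both steps: W = 5650 J, Q = 10700 J, ΔU = 5100 J.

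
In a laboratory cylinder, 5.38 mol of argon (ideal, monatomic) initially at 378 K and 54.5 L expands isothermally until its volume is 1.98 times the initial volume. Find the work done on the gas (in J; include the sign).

-11500 J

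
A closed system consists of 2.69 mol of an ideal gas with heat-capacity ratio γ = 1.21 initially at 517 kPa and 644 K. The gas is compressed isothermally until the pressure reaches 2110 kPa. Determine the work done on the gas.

20300 J

V₁ = nRT₁/P₁ = 2.69×8.314×644/517 = 27.9 L.
Isothermal: T stays 644 K; PV = const ⇒ V₂ = 6.83 L, P₂ = 2110 kPa.
W = nRT ln(V₂/V₁) = 2.69×8.314×644×ln(0.245) = -20300 J.
Work done on the gas = −W_by = 20300 J.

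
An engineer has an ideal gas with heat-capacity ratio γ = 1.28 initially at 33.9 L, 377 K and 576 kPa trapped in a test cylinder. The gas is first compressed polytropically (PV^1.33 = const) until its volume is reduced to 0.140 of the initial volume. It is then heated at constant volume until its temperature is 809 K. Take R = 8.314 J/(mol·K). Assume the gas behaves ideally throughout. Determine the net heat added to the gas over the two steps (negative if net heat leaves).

25900 J

n = P₁V₁/(RT₁) = 576×33.9/(8.314×377) = 6.23 mol.
Step 1 — Polytropic n=1.33: T₂ = T₁(V₁/V₂)^(n−1) = 377×(7.14)^0.33 = 721 K; P₂ = P₁(V₁/V₂)^n = 7870 kPa.
W = (P₁V₁−P₂V₂)/(n−1) = (576×33.9−7870×4.75)/0.33 = -54000 J.
ΔU = nCvΔT = 6.23×29.7×(721−377) = 63700 J.
Q = ΔU + W = 9650 J.
State after step 1: P = 7870 kPa, V = 4.75 L, T = 721 K.
Step 2 — Isochoric: V stays 4.75 L; P/T = const ⇒ T₂ = 809 K, P₂ = 8830 kPa.
W = 0 (no volume change).
ΔU = nCvΔT = 6.23×29.7×(809−721) = 16200 J.
Q = ΔU = 16200 J.
Net over both steps: W = -54000 J, Q = 25900 J, ΔU = 79900 J.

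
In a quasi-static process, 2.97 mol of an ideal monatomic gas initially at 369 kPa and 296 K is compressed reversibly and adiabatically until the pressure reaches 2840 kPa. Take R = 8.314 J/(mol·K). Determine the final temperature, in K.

670 K

V₁ = nRT₁/P₁ = 2.97×8.314×296/369 = 19.8 L.
Adiabatic: T₂/T₁ = (P₂/P₁)^((γ−1)/γ) ⇒ T₂ = 296×(7.70)^0.400 = 670 K; V₂ = 5.82 L.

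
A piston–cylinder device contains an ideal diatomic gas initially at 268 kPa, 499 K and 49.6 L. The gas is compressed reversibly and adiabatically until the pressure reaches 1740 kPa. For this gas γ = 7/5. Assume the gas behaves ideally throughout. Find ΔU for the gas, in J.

23500 J

n = P₁V₁/(RT₁) = 268×49.6/(8.314×499) = 3.20 mol.
Adiabatic: T₂/T₁ = (P₂/P₁)^((γ−1)/γ) ⇒ T₂ = 499×(6.49)^0.286 = 852 K; V₂ = 13.0 L.
For an ideal gas ΔU = nCvΔT with Cv = (5/2)R = 20.8 J/(mol·K).
ΔU = 3.20×20.8×(852−499) = 23500 J.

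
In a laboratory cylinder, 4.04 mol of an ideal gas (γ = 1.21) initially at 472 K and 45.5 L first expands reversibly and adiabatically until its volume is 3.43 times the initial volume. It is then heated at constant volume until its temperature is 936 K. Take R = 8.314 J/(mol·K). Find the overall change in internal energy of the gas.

74200 J

P₁ = nRT₁/V₁ = 4.04×8.314×472/45.5 = 348 kPa.
Step 1 — Adiabatic: TV^(γ−1) = const ⇒ T₂ = 472×(0.292)^0.210 = 364 K; PV^γ = const ⇒ P₂ = 78.4 kPa.
ΔU = nCvΔT = 4.04×39.6×(364−472) = -17200 J.
Q = 0 for an adiabatic process, so W = −ΔU = 17200 J.
State after step 1: P = 78.4 kPa, V = 156 L, T = 364 K.
Step 2 — Isochoric: V stays 156 L; P/T = const ⇒ T₂ = 936 K, P₂ = 201 kPa.
W = 0 (no volume change).
ΔU = nCvΔT = 4.04×39.6×(936−364) = 91400 J.
Q = ΔU = 91400 J.
Net over both steps: W = 17200 J, Q = 91400 J, ΔU = 74200 J.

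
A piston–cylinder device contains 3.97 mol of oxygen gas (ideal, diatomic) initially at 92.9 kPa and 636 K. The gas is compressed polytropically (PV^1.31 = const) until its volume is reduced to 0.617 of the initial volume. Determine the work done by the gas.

V₁ = nRT₁/P₁ = 3.97×8.314×636/92.9 = 226 L.
Polytropic n=1.31: T₂ = T₁(V₁/V₂)^(n−1) = 636×(1.62)^0.31 = 739 K; P₂ = P₁(V₁/V₂)^n = 175 kPa.
W = (P₁V₁−P₂V₂)/(n−1) = (92.9×226−175×139)/0.31 = -10900 J.

-10900 J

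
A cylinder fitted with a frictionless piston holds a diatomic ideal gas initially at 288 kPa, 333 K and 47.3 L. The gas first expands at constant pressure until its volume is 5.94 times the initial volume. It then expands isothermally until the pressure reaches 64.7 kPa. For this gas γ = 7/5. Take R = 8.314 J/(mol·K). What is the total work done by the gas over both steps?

188000 J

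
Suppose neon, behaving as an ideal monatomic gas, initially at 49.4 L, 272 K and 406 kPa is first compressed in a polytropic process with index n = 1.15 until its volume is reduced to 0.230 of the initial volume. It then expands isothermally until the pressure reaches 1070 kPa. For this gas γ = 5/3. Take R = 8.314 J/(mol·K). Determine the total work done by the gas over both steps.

n = P₁V₁/(RT₁) = 406×49.4/(8.314×272) = 8.87 mol.
Step 1 — Polytropic n=1.15: T₂ = T₁(V₁/V₂)^(n−1) = 272×(4.35)^0.15 = 339 K; P₂ = P₁(V₁/V₂)^n = 2200 kPa.
W = (P₁V₁−P₂V₂)/(n−1) = (406×49.4−2200×11.4)/0.15 = -33000 J.
ΔU = nCvΔT = 8.87×12.5×(339−272) = 7420 J.
Q = ΔU + W = -25600 J.
State after step 1: P = 2200 kPa, V = 11.4 L, T = 339 K.
Step 2 — Isothermal: T stays 339 K; PV = const ⇒ V₂ = 23.4 L, P₂ = 1070 kPa.
ΔU = 0 (ideal gas, T constant).
W = nRT ln(V₂/V₁) = 8.87×8.314×339×ln(2.06) = 18000 J.
Q = ΔU + W = 18000 J.
Net over both steps: W = -14900 J, Q = -7530 J, ΔU = 7420 J.

-14900 J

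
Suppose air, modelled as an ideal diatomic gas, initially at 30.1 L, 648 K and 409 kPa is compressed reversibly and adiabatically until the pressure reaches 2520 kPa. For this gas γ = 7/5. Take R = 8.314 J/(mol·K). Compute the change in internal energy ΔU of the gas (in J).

n = P₁V₁/(RT₁) = 409×30.1/(8.314×648) = 2.29 mol.
Adiabatic: T₂/T₁ = (P₂/P₁)^((γ−1)/γ) ⇒ T₂ = 648×(6.16)^0.286 = 1090 K; V₂ = 8.21 L.
For an ideal gas ΔU = nCvΔT with Cv = (5/2)R = 20.8 J/(mol·K).
ΔU = 2.29×20.8×(1090−648) = 21000 J.

21000 J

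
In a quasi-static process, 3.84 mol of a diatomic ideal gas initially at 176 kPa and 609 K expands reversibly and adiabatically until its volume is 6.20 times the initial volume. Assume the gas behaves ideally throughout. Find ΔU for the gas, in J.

-25200 J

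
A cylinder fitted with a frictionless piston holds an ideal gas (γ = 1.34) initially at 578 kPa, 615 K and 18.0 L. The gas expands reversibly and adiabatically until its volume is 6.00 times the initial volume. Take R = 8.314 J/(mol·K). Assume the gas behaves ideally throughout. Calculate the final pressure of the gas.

52.4 kPa

Adiabatic: TV^(γ−1) = const ⇒ T₂ = 615×(0.167)^0.340 = 334 K; PV^γ = const ⇒ P₂ = 52.4 kPa.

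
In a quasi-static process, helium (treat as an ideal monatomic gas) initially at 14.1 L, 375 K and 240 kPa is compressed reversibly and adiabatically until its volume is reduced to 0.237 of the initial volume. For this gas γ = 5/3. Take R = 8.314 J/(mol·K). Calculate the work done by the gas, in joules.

n = P₁V₁/(RT₁) = 240×14.1/(8.314×375) = 1.09 mol.
Adiabatic: TV^(γ−1) = const ⇒ T₂ = 375×(4.22)^0.667 = 979 K; PV^γ = const ⇒ P₂ = 2640 kPa.
ΔU = nCvΔT = 1.09×12.5×(979−375) = 8180 J.
Q = 0 for an adiabatic process, so W = −ΔU = -8180 J.

-8180 J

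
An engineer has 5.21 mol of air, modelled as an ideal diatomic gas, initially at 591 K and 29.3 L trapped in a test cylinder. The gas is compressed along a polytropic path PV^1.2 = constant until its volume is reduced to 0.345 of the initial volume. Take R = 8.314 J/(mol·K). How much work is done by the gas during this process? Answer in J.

-30400 J

P₁ = nRT₁/V₁ = 5.21×8.314×591/29.3 = 874 kPa.
Polytropic n=1.2: T₂ = T₁(V₁/V₂)^(n−1) = 591×(2.90)^0.20 = 731 K; P₂ = P₁(V₁/V₂)^n = 3130 kPa.
W = (P₁V₁−P₂V₂)/(n−1) = (874×29.3−3130×10.1)/0.20 = -30400 J.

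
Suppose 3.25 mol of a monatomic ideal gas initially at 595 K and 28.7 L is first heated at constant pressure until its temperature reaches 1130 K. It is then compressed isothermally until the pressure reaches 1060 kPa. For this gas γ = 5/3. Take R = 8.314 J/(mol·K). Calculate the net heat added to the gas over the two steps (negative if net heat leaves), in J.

P₁ = nRT₁/V₁ = 3.25×8.314×595/28.7 = 560 kPa.
Step 1 — Isobaric: P stays 560 kPa; V/T = const ⇒ T₂ = 1130 K, V₂ = 54.5 L.
W = PΔV = 560×(54.5−28.7) kPa·L = 14500 J.
ΔU = nCvΔT = 3.25×12.5×(1130−595) = 21700 J.
Q = ΔU + W = nCpΔT = 36100 J.
State after step 1: P = 560 kPa, V = 54.5 L, T = 1130 K.
Step 2 — Isothermal: T stays 1130 K; PV = const ⇒ V₂ = 28.8 L, P₂ = 1060 kPa.
ΔU = 0 (ideal gas, T constant).
W = nRT ln(V₂/V₁) = 3.25×8.314×1130×ln(0.528) = -19500 J.
Q = ΔU + W = -19500 J.
Net over both steps: W = -5020 J, Q = 16700 J, ΔU = 21700 J.

16700 J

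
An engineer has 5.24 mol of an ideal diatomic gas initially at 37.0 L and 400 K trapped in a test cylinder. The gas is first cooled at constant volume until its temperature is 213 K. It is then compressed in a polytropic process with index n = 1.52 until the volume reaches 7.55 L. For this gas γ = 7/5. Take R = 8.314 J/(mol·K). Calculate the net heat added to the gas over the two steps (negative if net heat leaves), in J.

-13500 J

P₁ = nRT₁/V₁ = 5.24×8.314×400/37.0 = 471 kPa.
Step 1 — Isochoric: V stays 37.0 L; P/T = const ⇒ T₂ = 213 K, P₂ = 251 kPa.
W = 0 (no volume change).
ΔU = nCvΔT = 5.24×20.8×(213−400) = -20400 J.
Q = ΔU = -20400 J.
State after step 1: P = 251 kPa, V = 37.0 L, T = 213 K.
Step 2 — Polytropic n=1.52: T₂ = T₁(V₁/V₂)^(n−1) = 213×(4.90)^0.52 = 487 K; P₂ = P₁(V₁/V₂)^n = 2810 kPa.
W = (P₁V₁−P₂V₂)/(n−1) = (251×37.0−2810×7.55)/0.52 = -22900 J.
ΔU = nCvΔT = 5.24×20.8×(487−213) = 29800 J.
Q = ΔU + W = 6880 J.
Net over both steps: W = -22900 J, Q = -13500 J, ΔU = 9450 J.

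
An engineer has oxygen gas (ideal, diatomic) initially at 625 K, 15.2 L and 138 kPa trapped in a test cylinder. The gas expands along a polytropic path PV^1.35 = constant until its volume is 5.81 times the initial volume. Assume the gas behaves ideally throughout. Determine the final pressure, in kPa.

Polytropic n=1.35: T₂ = T₁(V₁/V₂)^(n−1) = 625×(0.172)^0.35 = 338 K; P₂ = P₁(V₁/V₂)^n = 12.8 kPa.

12.8 kPa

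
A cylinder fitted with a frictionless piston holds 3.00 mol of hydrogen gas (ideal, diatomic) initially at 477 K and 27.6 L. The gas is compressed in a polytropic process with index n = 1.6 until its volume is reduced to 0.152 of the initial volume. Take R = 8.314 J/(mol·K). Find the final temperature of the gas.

1480 K

P₁ = nRT₁/V₁ = 3.00×8.314×477/27.6 = 431 kPa.
Polytropic n=1.6: T₂ = T₁(V₁/V₂)^(n−1) = 477×(6.58)^0.60 = 1480 K; P₂ = P₁(V₁/V₂)^n = 8780 kPa.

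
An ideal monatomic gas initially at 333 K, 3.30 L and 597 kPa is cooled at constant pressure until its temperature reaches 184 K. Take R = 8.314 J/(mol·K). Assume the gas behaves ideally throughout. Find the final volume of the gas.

1.82 L

Isobaric: P stays 597 kPa; V/T = const ⇒ T₂ = 184 K, V₂ = 1.82 L.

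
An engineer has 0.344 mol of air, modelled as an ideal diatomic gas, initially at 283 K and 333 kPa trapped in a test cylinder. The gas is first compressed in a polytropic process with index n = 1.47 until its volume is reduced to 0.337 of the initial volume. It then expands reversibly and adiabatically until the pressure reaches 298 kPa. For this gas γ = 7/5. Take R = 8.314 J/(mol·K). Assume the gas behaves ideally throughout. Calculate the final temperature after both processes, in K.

289 K

V₁ = nRT₁/P₁ = 0.344×8.314×283/333 = 2.43 L.
Step 1 — Polytropic n=1.47: T₂ = T₁(V₁/V₂)^(n−1) = 283×(2.97)^0.47 = 472 K; P₂ = P₁(V₁/V₂)^n = 1650 kPa.
W = (P₁V₁−P₂V₂)/(n−1) = (333×2.43−1650×0.819)/0.47 = -1150 J.
ΔU = nCvΔT = 0.344×20.8×(472−283) = 1350 J.
Q = ΔU + W = 201 J.
State after step 1: P = 1650 kPa, V = 0.819 L, T = 472 K.
Step 2 — Adiabatic: T₂/T₁ = (P₂/P₁)^((γ−1)/γ) ⇒ T₂ = 472×(0.181)^0.286 = 289 K; V₂ = 2.78 L.
ΔU = nCvΔT = 0.344×20.8×(289−472) = -1300 J.
Q = 0 for an adiabatic process, so W = −ΔU = 1300 J.
Net over both steps: W = 155 J, Q = 201 J, ΔU = 46.4 J.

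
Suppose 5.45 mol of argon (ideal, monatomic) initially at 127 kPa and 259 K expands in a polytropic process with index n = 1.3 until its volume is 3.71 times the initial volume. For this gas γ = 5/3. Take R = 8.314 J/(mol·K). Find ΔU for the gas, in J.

-5720 J

V₁ = nRT₁/P₁ = 5.45×8.314×259/127 = 92.4 L.
Polytropic n=1.3: T₂ = T₁(V₁/V₂)^(n−1) = 259×(0.270)^0.30 = 175 K; P₂ = P₁(V₁/V₂)^n = 23.1 kPa.
For an ideal gas ΔU = nCvΔT with Cv = (3/2)R = 12.5 J/(mol·K).
ΔU = 5.45×12.5×(175−259) = -5720 J.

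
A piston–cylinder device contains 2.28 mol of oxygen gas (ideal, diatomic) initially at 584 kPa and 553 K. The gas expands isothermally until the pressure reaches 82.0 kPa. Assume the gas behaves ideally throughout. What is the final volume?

V₁ = nRT₁/P₁ = 2.28×8.314×553/584 = 17.9 L.
Isothermal: T stays 553 K; PV = const ⇒ V₂ = 128 L, P₂ = 82.0 kPa.

128 L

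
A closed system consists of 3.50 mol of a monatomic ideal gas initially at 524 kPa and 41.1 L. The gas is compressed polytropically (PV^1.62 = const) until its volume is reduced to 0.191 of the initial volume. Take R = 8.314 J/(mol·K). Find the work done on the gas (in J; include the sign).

62200 J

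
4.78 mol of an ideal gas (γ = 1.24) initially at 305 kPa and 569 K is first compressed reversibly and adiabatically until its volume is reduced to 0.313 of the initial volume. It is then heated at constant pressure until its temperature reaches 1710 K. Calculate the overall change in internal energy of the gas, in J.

V₁ = nRT₁/P₁ = 4.78×8.314×569/305 = 74.1 L.
Step 1 — Adiabatic: TV^(γ−1) = const ⇒ T₂ = 569×(3.19)^0.240 = 752 K; PV^γ = const ⇒ P₂ = 1290 kPa.
ΔU = nCvΔT = 4.78×34.6×(752−569) = 30300 J.
Q = 0 for an adiabatic process, so W = −ΔU = -30300 J.
State after step 1: P = 1290 kPa, V = 23.2 L, T = 752 K.
Step 2 — Isobaric: P stays 1290 kPa; V/T = const ⇒ T₂ = 1710 K, V₂ = 52.8 L.
W = PΔV = 1290×(52.8−23.2) kPa·L = 38100 J.
ΔU = nCvΔT = 4.78×34.6×(1710−752) = 159000 J.
Q = ΔU + W = nCpΔT = 197000 J.
Net over both steps: W = 7780 J, Q = 197000 J, ΔU = 189000 J.

189000 J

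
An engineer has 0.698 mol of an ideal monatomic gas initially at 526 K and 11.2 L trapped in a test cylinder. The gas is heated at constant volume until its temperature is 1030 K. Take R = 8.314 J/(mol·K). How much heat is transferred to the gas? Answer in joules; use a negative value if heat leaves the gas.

4390 J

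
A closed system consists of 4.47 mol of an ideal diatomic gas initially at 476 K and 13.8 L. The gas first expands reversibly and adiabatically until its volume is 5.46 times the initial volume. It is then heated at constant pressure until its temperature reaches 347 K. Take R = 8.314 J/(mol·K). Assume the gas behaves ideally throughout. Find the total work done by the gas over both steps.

25700 J

P₁ = nRT₁/V₁ = 4.47×8.314×476/13.8 = 1280 kPa.
Step 1 — Adiabatic: TV^(γ−1) = const ⇒ T₂ = 476×(0.183)^0.400 = 241 K; PV^γ = const ⇒ P₂ = 119 kPa.
ΔU = nCvΔT = 4.47×20.8×(241−476) = -21800 J.
Q = 0 for an adiabatic process, so W = −ΔU = 21800 J.
State after step 1: P = 119 kPa, V = 75.3 L, T = 241 K.
Step 2 — Isobaric: P stays 119 kPa; V/T = const ⇒ T₂ = 347 K, V₂ = 108 L.
W = PΔV = 119×(108−75.3) kPa·L = 3920 J.
ΔU = nCvΔT = 4.47×20.8×(347−241) = 9810 J.
Q = ΔU + W = nCpΔT = 13700 J.
Net over both steps: W = 25700 J, Q = 13700 J, ΔU = -12000 J.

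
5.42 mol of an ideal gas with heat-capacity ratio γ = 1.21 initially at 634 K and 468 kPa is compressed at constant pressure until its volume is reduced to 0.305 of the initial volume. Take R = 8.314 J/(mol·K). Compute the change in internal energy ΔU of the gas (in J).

V₁ = nRT₁/P₁ = 5.42×8.314×634/468 = 61.0 L.
Isobaric: P stays 468 kPa; V/T = const ⇒ T₂ = 193 K, V₂ = 18.6 L.
For an ideal gas ΔU = nCvΔT with Cv = R/(γ−1) = 39.6 J/(mol·K).
ΔU = 5.42×39.6×(193−634) = -94600 J.

-94600 J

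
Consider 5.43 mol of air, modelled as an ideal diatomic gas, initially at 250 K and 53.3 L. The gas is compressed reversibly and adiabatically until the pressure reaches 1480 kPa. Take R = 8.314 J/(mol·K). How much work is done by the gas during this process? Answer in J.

-21000 J

P₁ = nRT₁/V₁ = 5.43×8.314×250/53.3 = 212 kPa.
Adiabatic: T₂/T₁ = (P₂/P₁)^((γ−1)/γ) ⇒ T₂ = 250×(6.99)^0.286 = 436 K; V₂ = 13.3 L.
ΔU = nCvΔT = 5.43×20.8×(436−250) = 21000 J.
Q = 0 for an adiabatic process, so W = −ΔU = -21000 J.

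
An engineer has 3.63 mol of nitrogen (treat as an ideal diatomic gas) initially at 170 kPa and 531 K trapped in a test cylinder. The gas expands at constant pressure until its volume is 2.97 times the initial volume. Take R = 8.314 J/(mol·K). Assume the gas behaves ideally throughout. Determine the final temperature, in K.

V₁ = nRT₁/P₁ = 3.63×8.314×531/170 = 94.3 L.
Isobaric: P stays 170 kPa; V/T = const ⇒ T₂ = 1580 K, V₂ = 280 L.

1580 K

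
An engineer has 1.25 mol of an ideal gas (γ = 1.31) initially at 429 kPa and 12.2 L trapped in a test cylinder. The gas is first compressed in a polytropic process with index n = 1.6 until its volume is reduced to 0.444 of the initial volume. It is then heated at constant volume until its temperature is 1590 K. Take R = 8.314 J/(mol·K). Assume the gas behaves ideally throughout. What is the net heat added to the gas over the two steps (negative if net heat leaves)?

30900 J

T₁ = P₁V₁/(nR) = 429×12.2/(1.25×8.314) = 504 K.
Step 1 — Polytropic n=1.6: T₂ = T₁(V₁/V₂)^(n−1) = 504×(2.25)^0.60 = 820 K; P₂ = P₁(V₁/V₂)^n = 1570 kPa.
W = (P₁V₁−P₂V₂)/(n−1) = (429×12.2−1570×5.42)/0.60 = -5480 J.
ΔU = nCvΔT = 1.25×26.8×(820−504) = 10600 J.
Q = ΔU + W = 5120 J.
State after step 1: P = 1570 kPa, V = 5.42 L, T = 820 K.
Step 2 — Isochoric: V stays 5.42 L; P/T = const ⇒ T₂ = 1590 K, P₂ = 3050 kPa.
W = 0 (no volume change).
ΔU = nCvΔT = 1.25×26.8×(1590−820) = 25800 J.
Q = ΔU = 25800 J.
Net over both steps: W = -5480 J, Q = 30900 J, ΔU = 36400 J.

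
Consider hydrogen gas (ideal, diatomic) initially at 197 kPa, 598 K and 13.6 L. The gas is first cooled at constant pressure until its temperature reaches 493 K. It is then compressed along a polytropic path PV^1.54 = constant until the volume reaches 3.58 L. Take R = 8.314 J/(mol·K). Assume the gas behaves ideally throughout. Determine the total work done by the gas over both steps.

n = P₁V₁/(RT₁) = 197×13.6/(8.314×598) = 0.539 mol.
Step 1 — Isobaric: P stays 197 kPa; V/T = const ⇒ T₂ = 493 K, V₂ = 11.2 L.
W = PΔV = 197×(11.2−13.6) kPa·L = -470 J.
ΔU = nCvΔT = 0.539×20.8×(493−598) = -1180 J.
Q = ΔU + W = nCpΔT = -1650 J.
State after step 1: P = 197 kPa, V = 11.2 L, T = 493 K.
Step 2 — Polytropic n=1.54: T₂ = T₁(V₁/V₂)^(n−1) = 493×(3.13)^0.54 = 913 K; P₂ = P₁(V₁/V₂)^n = 1140 kPa.
W = (P₁V₁−P₂V₂)/(n−1) = (197×11.2−1140×3.58)/0.54 = -3490 J.
ΔU = nCvΔT = 0.539×20.8×(913−493) = 4710 J.
Q = ΔU + W = 1220 J.
Net over both steps: W = -3960 J, Q = -426 J, ΔU = 3530 J.

-3960 J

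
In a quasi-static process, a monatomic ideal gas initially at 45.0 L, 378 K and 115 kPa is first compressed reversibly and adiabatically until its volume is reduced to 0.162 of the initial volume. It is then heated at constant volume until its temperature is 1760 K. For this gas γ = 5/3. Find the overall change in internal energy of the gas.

n = P₁V₁/(RT₁) = 115×45.0/(8.314×378) = 1.65 mol.
Step 1 — Adiabatic: TV^(γ−1) = const ⇒ T₂ = 378×(6.17)^0.667 = 1270 K; PV^γ = const ⇒ P₂ = 2390 kPa.
ΔU = nCvΔT = 1.65×12.5×(1270−378) = 18400 J.
Q = 0 for an adiabatic process, so W = −ΔU = -18400 J.
State after step 1: P = 2390 kPa, V = 7.29 L, T = 1270 K.
Step 2 — Isochoric: V stays 7.29 L; P/T = const ⇒ T₂ = 1760 K, P₂ = 3310 kPa.
W = 0 (no volume change).
ΔU = nCvΔT = 1.65×12.5×(1760−1270) = 10000 J.
Q = ΔU = 10000 J.
Net over both steps: W = -18400 J, Q = 10000 J, ΔU = 28400 J.

28400 J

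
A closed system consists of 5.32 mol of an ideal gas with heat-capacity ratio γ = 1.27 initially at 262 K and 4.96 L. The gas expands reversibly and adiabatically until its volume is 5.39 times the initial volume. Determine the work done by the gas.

15700 J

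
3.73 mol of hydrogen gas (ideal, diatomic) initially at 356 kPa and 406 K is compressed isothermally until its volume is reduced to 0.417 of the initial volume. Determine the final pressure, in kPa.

V₁ = nRT₁/P₁ = 3.73×8.314×406/356 = 35.4 L.
Isothermal: T stays 406 K; PV = const ⇒ V₂ = 14.7 L, P₂ = 854 kPa.

854 kPa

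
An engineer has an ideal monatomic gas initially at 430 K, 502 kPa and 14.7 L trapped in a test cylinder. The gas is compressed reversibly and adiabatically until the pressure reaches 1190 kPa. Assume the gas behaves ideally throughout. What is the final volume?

Adiabatic: T₂/T₁ = (P₂/P₁)^((γ−1)/γ) ⇒ T₂ = 430×(2.37)^0.400 = 607 K; V₂ = 8.76 L.

8.76 L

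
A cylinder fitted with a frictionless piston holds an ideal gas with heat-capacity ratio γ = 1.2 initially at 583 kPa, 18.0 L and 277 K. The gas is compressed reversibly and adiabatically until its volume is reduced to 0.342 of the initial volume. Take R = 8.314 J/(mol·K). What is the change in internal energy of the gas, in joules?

n = P₁V₁/(RT₁) = 583×18.0/(8.314×277) = 4.56 mol.
Adiabatic: TV^(γ−1) = const ⇒ T₂ = 277×(2.92)^0.200 = 343 K; PV^γ = const ⇒ P₂ = 2110 kPa.
For an ideal gas ΔU = nCvΔT with Cv = R/(γ−1) = 41.6 J/(mol·K).
ΔU = 4.56×41.6×(343−277) = 12600 J.

12600 J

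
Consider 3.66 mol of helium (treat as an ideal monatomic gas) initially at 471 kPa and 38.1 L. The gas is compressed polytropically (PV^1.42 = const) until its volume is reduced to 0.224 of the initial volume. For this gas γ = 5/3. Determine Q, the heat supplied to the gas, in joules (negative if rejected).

-13800 J

T₁ = P₁V₁/(nR) = 471×38.1/(3.66×8.314) = 590 K.
Polytropic n=1.42: T₂ = T₁(V₁/V₂)^(n−1) = 590×(4.46)^0.42 = 1110 K; P₂ = P₁(V₁/V₂)^n = 3940 kPa.
W = (P₁V₁−P₂V₂)/(n−1) = (471×38.1−3940×8.53)/0.42 = -37400 J.
ΔU = nCvΔT = 3.66×12.5×(1110−590) = 23500 J.
Q = ΔU + W = -13800 J.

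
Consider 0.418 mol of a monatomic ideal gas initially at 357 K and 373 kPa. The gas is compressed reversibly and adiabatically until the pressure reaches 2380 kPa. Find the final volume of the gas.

1.09 L

V₁ = nRT₁/P₁ = 0.418×8.314×357/373 = 3.33 L.
Adiabatic: T₂/T₁ = (P₂/P₁)^((γ−1)/γ) ⇒ T₂ = 357×(6.38)^0.400 = 749 K; V₂ = 1.09 L.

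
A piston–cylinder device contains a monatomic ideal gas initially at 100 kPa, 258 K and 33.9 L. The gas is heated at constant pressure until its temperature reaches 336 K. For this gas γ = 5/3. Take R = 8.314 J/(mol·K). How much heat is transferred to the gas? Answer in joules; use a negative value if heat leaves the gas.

n = P₁V₁/(RT₁) = 100×33.9/(8.314×258) = 1.58 mol.
Isobaric: P stays 100 kPa; V/T = const ⇒ T₂ = 336 K, V₂ = 44.1 L.
W = PΔV = 100×(44.1−33.9) kPa·L = 1020 J.
ΔU = nCvΔT = 1.58×12.5×(336−258) = 1540 J.
Q = ΔU + W = nCpΔT = 2560 J.

2560 J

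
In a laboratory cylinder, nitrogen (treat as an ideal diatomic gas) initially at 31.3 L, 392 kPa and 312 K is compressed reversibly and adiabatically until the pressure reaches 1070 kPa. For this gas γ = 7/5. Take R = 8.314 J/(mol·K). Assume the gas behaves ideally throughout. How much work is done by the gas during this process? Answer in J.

n = P₁V₁/(RT₁) = 392×31.3/(8.314×312) = 4.73 mol.
Adiabatic: T₂/T₁ = (P₂/P₁)^((γ−1)/γ) ⇒ T₂ = 312×(2.73)^0.286 = 416 K; V₂ = 15.3 L.
ΔU = nCvΔT = 4.73×20.8×(416−312) = 10200 J.
Q = 0 for an adiabatic process, so W = −ΔU = -10200 J.

-10200 J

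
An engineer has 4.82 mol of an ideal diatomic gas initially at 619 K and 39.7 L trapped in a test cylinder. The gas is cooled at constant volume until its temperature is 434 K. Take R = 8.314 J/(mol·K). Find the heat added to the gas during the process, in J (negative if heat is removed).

P₁ = nRT₁/V₁ = 4.82×8.314×619/39.7 = 625 kPa.
Isochoric: V stays 39.7 L; P/T = const ⇒ T₂ = 434 K, P₂ = 438 kPa.
W = 0 (no volume change).
ΔU = nCvΔT = 4.82×20.8×(434−619) = -18500 J.
Q = ΔU = -18500 J.

-18500 J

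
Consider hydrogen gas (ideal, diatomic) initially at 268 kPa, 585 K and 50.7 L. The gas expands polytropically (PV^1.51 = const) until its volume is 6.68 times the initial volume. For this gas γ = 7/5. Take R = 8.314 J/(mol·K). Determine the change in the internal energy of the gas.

-21100 J

n = P₁V₁/(RT₁) = 268×50.7/(8.314×585) = 2.79 mol.
Polytropic n=1.51: T₂ = T₁(V₁/V₂)^(n−1) = 585×(0.150)^0.51 = 222 K; P₂ = P₁(V₁/V₂)^n = 15.2 kPa.
For an ideal gas ΔU = nCvΔT with Cv = (5/2)R = 20.8 J/(mol·K).
ΔU = 2.79×20.8×(222−585) = -21100 J.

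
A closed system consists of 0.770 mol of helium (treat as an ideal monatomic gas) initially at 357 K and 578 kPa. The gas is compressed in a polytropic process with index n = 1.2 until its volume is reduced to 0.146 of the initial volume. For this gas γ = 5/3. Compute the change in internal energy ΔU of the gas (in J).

V₁ = nRT₁/P₁ = 0.770×8.314×357/578 = 3.95 L.
Polytropic n=1.2: T₂ = T₁(V₁/V₂)^(n−1) = 357×(6.85)^0.20 = 525 K; P₂ = P₁(V₁/V₂)^n = 5820 kPa.
For an ideal gas ΔU = nCvΔT with Cv = (3/2)R = 12.5 J/(mol·K).
ΔU = 0.770×12.5×(525−357) = 1610 J.

1610 J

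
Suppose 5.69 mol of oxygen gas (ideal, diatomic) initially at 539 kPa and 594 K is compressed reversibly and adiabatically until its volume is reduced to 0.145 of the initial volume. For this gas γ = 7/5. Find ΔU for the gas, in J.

V₁ = nRT₁/P₁ = 5.69×8.314×594/539 = 52.1 L.
Adiabatic: TV^(γ−1) = const ⇒ T₂ = 594×(6.90)^0.400 = 1290 K; PV^γ = const ⇒ P₂ = 8050 kPa.
For an ideal gas ΔU = nCvΔT with Cv = (5/2)R = 20.8 J/(mol·K).
ΔU = 5.69×20.8×(1290−594) = 81800 J.

81800 J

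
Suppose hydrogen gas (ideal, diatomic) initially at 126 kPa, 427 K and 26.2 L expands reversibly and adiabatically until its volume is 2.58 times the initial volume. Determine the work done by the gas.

2600 J

n = P₁V₁/(RT₁) = 126×26.2/(8.314×427) = 0.930 mol.
Adiabatic: TV^(γ−1) = const ⇒ T₂ = 427×(0.388)^0.400 = 292 K; PV^γ = const ⇒ P₂ = 33.4 kPa.
ΔU = nCvΔT = 0.930×20.8×(292−427) = -2600 J.
Q = 0 for an adiabatic process, so W = −ΔU = 2600 J.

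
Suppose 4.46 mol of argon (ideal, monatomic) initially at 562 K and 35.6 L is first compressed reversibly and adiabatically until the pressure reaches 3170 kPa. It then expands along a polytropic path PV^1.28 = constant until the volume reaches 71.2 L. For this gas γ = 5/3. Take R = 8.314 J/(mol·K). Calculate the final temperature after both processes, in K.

685 K

P₁ = nRT₁/V₁ = 4.46×8.314×562/35.6 = 585 kPa.
Step 1 — Adiabatic: T₂/T₁ = (P₂/P₁)^((γ−1)/γ) ⇒ T₂ = 562×(5.42)^0.400 = 1100 K; V₂ = 12.9 L.
ΔU = nCvΔT = 4.46×12.5×(1100−562) = 30200 J.
Q = 0 for an adiabatic process, so W = −ΔU = -30200 J.
State after step 1: P = 3170 kPa, V = 12.9 L, T = 1100 K.
Step 2 — Polytropic n=1.28: T₂ = T₁(V₁/V₂)^(n−1) = 1100×(0.181)^0.28 = 685 K; P₂ = P₁(V₁/V₂)^n = 357 kPa.
W = (P₁V₁−P₂V₂)/(n−1) = (3170×12.9−357×71.2)/0.28 = 55600 J.
ΔU = nCvΔT = 4.46×12.5×(685−1100) = -23300 J.
Q = ΔU + W = 32200 J.
Net over both steps: W = 25400 J, Q = 32200 J, ΔU = 6840 J.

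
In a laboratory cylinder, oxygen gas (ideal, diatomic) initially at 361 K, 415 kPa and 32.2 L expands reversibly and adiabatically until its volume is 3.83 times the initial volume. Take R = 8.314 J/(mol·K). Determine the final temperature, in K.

211 K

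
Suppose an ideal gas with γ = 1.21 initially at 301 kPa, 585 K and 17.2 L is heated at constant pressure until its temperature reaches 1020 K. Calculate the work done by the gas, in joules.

3850 J

n = P₁V₁/(RT₁) = 301×17.2/(8.314×585) = 1.06 mol.
Isobaric: P stays 301 kPa; V/T = const ⇒ T₂ = 1020 K, V₂ = 30.0 L.
W = PΔV = 301×(30.0−17.2) kPa·L = 3850 J.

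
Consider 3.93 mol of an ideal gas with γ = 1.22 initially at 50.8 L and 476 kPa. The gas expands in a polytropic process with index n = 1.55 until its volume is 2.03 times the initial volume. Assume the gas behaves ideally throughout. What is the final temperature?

501 K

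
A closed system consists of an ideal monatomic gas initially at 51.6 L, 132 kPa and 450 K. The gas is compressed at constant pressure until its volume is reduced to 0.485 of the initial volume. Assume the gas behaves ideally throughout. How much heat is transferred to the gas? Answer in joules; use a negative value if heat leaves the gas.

-8770 J

n = P₁V₁/(RT₁) = 132×51.6/(8.314×450) = 1.82 mol.
Isobaric: P stays 132 kPa; V/T = const ⇒ T₂ = 218 K, V₂ = 25.0 L.
W = PΔV = 132×(25.0−51.6) kPa·L = -3510 J.
ΔU = nCvΔT = 1.82×12.5×(218−450) = -5260 J.
Q = ΔU + W = nCpΔT = -8770 J.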